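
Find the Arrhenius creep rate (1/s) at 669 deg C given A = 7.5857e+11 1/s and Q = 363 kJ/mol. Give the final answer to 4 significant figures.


rate = A * exp(-Q / (R*T))
T = 669 + 273.15 = 942.15 K
rate = 7.5857e+11 * exp(-363e3 / (8.314 * 942.15))
rate = 5.673e-09 1/s


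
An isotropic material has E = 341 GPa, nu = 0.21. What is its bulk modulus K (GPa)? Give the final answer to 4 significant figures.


K = E / (3*(1-2*nu))
K = 341 / (3*(1-2*0.21))
K = 196 GPa


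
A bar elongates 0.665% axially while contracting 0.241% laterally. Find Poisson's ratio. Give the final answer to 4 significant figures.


nu = -epsilon_lat / epsilon_axial
Lateral strain is contraction (negative), so using magnitudes:
nu = 0.241 / 0.665
nu = 0.3624


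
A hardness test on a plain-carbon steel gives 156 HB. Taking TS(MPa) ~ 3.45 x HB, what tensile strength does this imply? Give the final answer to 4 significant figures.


TS (MPa) = 3.45 * HB
TS = 3.45 * 156
TS = 538.2 MPa


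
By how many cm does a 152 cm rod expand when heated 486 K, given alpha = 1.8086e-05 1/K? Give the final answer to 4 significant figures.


dL = L0 * alpha * dT
dL = 152 * 1.8086e-05 * 486
dL = 1.336 cm


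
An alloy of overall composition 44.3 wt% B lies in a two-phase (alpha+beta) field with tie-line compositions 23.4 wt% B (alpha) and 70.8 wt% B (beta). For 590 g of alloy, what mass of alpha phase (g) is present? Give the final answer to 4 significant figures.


f_alpha = (C_beta - C0) / (C_beta - C_alpha)
f_alpha = (70.8 - 44.3) / (70.8 - 23.4) = 0.559072
m_alpha = f_alpha * m_total = 0.559072 * 590 = 329.9 g


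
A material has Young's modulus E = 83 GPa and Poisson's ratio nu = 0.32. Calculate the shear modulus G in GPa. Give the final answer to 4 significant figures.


G = E / (2*(1+nu))
G = 83 / (2*(1+0.32))
G = 31.44 GPa


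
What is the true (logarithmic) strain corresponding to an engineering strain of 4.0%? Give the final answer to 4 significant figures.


epsilon_true = ln(1 + epsilon_eng)
epsilon_true = ln(1 + 0.04)
epsilon_true = 0.03922


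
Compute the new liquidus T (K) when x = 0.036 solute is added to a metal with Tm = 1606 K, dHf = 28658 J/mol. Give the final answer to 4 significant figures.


dT = R*Tm^2*x / dHf
dT = 8.314 * 1606^2 * 0.036 / 28658
dT = 26.9375 K
T_new = 1606 - 26.9375 = 1579 K


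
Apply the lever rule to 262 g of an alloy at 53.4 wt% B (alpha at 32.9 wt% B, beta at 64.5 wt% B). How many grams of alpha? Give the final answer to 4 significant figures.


f_alpha = (C_beta - C0) / (C_beta - C_alpha)
f_alpha = (64.5 - 53.4) / (64.5 - 32.9) = 0.351266
m_alpha = f_alpha * m_total = 0.351266 * 262 = 92.03 g


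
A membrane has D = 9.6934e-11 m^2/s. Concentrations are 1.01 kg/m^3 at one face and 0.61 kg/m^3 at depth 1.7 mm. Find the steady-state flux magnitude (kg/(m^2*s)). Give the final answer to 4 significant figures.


J = -D * (dC/dx) = D * (C1 - C2) / dx
J = 9.6934e-11 * (1.01 - 0.61) / 1.7e-03
J = 2.281e-08 kg/(m^2*s)


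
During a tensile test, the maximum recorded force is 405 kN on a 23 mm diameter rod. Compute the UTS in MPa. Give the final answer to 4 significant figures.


A0 = pi*(d/2)^2 = pi*(23/2)^2 = 415.476 mm^2
UTS = F_max / A0 = 405*1000 / 415.476
UTS = 974.8 MPa


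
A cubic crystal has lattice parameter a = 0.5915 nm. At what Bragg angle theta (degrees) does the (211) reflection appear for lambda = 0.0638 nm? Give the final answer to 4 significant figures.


d = a / sqrt(h^2+k^2+l^2)
d = 0.5915 / sqrt(6) = 0.241479 nm
lambda = 2*d*sin(theta)  =>  sin(theta) = lambda / (2*d)
sin(theta) = 0.0638 / (2 * 0.241479) = 0.132103
theta = 7.591 deg


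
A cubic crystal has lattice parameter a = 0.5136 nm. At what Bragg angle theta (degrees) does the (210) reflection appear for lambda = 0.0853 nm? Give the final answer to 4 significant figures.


d = a / sqrt(h^2+k^2+l^2)
d = 0.5136 / sqrt(5) = 0.229689 nm
lambda = 2*d*sin(theta)  =>  sin(theta) = lambda / (2*d)
sin(theta) = 0.0853 / (2 * 0.229689) = 0.185686
theta = 10.7 deg


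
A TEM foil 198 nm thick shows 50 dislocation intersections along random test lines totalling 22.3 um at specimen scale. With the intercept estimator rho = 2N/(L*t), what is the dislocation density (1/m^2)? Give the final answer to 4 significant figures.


rho = 2N / (L * t)
L = 22.3 um = 2.23e-05 m, t = 198 nm = 1.98e-07 m
rho = 2 * 50 / (2.23e-05 * 1.98e-07)
rho = 2.265e+13 1/m^2


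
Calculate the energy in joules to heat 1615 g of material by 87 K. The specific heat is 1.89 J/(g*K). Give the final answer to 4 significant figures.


Q = m * cp * dT
Q = 1615 * 1.89 * 87
Q = 265600 J


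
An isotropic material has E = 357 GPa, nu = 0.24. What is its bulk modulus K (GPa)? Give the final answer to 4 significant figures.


K = E / (3*(1-2*nu))
K = 357 / (3*(1-2*0.24))
K = 228.8 GPa


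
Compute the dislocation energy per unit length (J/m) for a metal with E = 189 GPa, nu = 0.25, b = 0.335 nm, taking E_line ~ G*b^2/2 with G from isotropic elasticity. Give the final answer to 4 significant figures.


Step 1: G = E / (2*(1+nu))
G = 189 / (2*(1+0.25)) = 75.6 GPa = 7.56e+10 Pa
Step 2: E_line = G*b^2/2
b = 0.335 nm = 3.35e-10 m
E_line = 0.5 * 7.56e+10 * (3.35e-10)^2 = 4.242e-09 J/m


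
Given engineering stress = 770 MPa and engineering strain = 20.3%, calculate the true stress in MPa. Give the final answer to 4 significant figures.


sigma_true = sigma_eng * (1 + epsilon_eng)
sigma_true = 770 * (1 + 0.203)
sigma_true = 926.3 MPa


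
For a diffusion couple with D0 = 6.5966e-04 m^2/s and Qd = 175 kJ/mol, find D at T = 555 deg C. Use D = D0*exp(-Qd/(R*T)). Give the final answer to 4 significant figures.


D = D0 * exp(-Qd / (R*T))
T = 828.15 K
D = 6.5966e-04 * exp(-175e3 / (8.314 * 828.15))
D = 6.039e-15 m^2/s


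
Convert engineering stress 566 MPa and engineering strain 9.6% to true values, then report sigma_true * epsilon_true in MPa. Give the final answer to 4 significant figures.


sigma_true = sigma_eng * (1 + epsilon_eng)
sigma_true = 566 * (1 + 0.096) = 620.336 MPa
epsilon_true = ln(1 + epsilon_eng)
epsilon_true = ln(1 + 0.096) = 0.0916672
sigma_true * epsilon_true = 620.336 * 0.0916672 = 56.86 MPa


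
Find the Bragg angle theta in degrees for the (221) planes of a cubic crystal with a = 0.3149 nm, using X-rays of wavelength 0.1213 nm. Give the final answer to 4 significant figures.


d = a / sqrt(h^2+k^2+l^2)
d = 0.3149 / sqrt(9) = 0.104967 nm
lambda = 2*d*sin(theta)  =>  sin(theta) = lambda / (2*d)
sin(theta) = 0.1213 / (2 * 0.104967) = 0.577802
theta = 35.3 deg


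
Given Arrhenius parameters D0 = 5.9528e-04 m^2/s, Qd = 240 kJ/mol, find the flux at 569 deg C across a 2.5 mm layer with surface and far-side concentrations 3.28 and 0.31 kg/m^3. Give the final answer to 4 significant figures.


Step 1: D = D0 * exp(-Qd/(R*T))
T = 569 + 273.15 = 842.15 K
D = 5.9528e-04 * exp(-240e3 / (8.314 * 842.15)) = 7.72862e-19 m^2/s
Step 2: J = D * (C1 - C2) / dx
J = 7.72862e-19 * (3.28 - 0.31) / 2.5e-03
J = 9.182e-16 kg/(m^2*s)


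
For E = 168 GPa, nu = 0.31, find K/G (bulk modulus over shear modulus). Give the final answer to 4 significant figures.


G = E / (2*(1+nu))
G = 168 / (2*(1+0.31)) = 64.1221 GPa
K = E / (3*(1-2*nu))
K = 168 / (3*(1-2*0.31)) = 147.368 GPa
K/G = 147.368 / 64.1221 = 2.298


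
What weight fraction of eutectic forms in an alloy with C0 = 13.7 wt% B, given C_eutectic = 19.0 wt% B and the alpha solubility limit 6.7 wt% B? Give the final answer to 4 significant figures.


f_primary = (C_e - C0) / (C_e - C_alpha_max)
f_primary = (19.0 - 13.7) / (19.0 - 6.7)
f_primary = 0.430894
f_eutectic = 1 - 0.430894 = 0.5691


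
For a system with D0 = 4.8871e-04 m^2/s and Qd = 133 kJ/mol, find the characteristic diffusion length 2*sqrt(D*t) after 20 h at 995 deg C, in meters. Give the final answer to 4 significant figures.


Step 1: D = D0 * exp(-Qd/(R*T))
T = 1268.15 K
D = 4.8871e-04 * exp(-133e3 / (8.314 * 1268.15)) = 1.62417e-09 m^2/s
Step 2: L = 2*sqrt(D*t)
t = 20 h = 72000 s
L = 2*sqrt(1.62417e-09 * 72000) = 0.02163 m


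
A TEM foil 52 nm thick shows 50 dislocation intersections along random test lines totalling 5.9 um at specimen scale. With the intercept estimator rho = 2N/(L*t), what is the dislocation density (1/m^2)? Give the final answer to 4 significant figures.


rho = 2N / (L * t)
L = 5.9 um = 5.9e-06 m, t = 52 nm = 5.2e-08 m
rho = 2 * 50 / (5.9e-06 * 5.2e-08)
rho = 3.259e+14 1/m^2


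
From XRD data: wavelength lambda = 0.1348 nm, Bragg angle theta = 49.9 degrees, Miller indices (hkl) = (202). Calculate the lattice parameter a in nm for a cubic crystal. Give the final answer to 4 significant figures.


d = lambda / (2*sin(theta))
d = 0.1348 / (2*sin(49.9 deg))
d = 0.0881136 nm
a = d * sqrt(h^2+k^2+l^2) = 0.0881136 * sqrt(8)
a = 0.2492 nm


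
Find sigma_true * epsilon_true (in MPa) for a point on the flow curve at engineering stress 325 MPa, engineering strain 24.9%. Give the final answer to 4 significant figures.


sigma_true = sigma_eng * (1 + epsilon_eng)
sigma_true = 325 * (1 + 0.249) = 405.925 MPa
epsilon_true = ln(1 + epsilon_eng)
epsilon_true = ln(1 + 0.249) = 0.222343
sigma_true * epsilon_true = 405.925 * 0.222343 = 90.25 MPa


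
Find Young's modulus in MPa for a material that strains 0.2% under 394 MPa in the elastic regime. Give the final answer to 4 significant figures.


E = sigma / epsilon
epsilon = 0.2% = 2e-03
E = 394 / 2e-03
E = 197000 MPa


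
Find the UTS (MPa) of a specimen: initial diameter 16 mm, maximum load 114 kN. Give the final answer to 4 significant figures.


A0 = pi*(d/2)^2 = pi*(16/2)^2 = 201.062 mm^2
UTS = F_max / A0 = 114*1000 / 201.062
UTS = 567 MPa


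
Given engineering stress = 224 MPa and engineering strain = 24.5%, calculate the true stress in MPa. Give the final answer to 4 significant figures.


sigma_true = sigma_eng * (1 + epsilon_eng)
sigma_true = 224 * (1 + 0.245)
sigma_true = 278.9 MPa


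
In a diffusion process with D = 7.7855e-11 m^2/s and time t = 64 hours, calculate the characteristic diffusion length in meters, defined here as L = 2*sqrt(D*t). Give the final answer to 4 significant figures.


t = 64 hr = 230400 s
Diffusion length = 2*sqrt(D*t)
= 2*sqrt(7.7855e-11 * 230400)
= 8.471e-03 m


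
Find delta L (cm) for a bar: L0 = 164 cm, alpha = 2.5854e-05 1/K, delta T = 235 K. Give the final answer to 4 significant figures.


dL = L0 * alpha * dT
dL = 164 * 2.5854e-05 * 235
dL = 0.9964 cm


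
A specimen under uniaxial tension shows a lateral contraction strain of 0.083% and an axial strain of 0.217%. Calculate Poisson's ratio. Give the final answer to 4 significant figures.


nu = -epsilon_lat / epsilon_axial
Lateral strain is contraction (negative), so using magnitudes:
nu = 0.083 / 0.217
nu = 0.3825


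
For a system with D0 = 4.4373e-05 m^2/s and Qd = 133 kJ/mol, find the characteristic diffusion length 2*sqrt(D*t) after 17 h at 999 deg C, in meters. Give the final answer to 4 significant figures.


Step 1: D = D0 * exp(-Qd/(R*T))
T = 1272.15 K
D = 4.4373e-05 * exp(-133e3 / (8.314 * 1272.15)) = 1.53435e-10 m^2/s
Step 2: L = 2*sqrt(D*t)
t = 17 h = 61200 s
L = 2*sqrt(1.53435e-10 * 61200) = 6.129e-03 m


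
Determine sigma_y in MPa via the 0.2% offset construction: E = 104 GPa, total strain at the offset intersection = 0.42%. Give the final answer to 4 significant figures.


Offset strain = 0.002
Elastic strain at yield = total_strain - offset = 4.2e-03 - 0.002 = 2.2e-03
sigma_y = E * elastic_strain = 104000 * 2.2e-03
sigma_y = 228.8 MPa


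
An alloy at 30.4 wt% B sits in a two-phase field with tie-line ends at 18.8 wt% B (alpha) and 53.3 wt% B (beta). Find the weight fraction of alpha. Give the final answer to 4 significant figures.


f_alpha = (C_beta - C0) / (C_beta - C_alpha)
f_alpha = (53.3 - 30.4) / (53.3 - 18.8)
f_alpha = 0.6638


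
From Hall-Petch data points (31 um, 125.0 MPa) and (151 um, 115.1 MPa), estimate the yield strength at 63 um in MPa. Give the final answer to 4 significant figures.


sigma_y = sigma0 + k / sqrt(d)
1/sqrt(d1) = 1/sqrt(3.1e-05) = 179.605;  1/sqrt(d2) = 81.3788
k = (sigma1 - sigma2) / (1/sqrt(d1) - 1/sqrt(d2)) = (125.0 - 115.1) / (179.605 - 81.3788) = 0.100788 MPa*m^0.5
sigma0 = sigma1 - k/sqrt(d1) = 125.0 - 0.100788*179.605 = 106.898 MPa
sigma_y(d3) = 106.898 + 0.100788 / sqrt(6.3e-05) = 119.6 MPa


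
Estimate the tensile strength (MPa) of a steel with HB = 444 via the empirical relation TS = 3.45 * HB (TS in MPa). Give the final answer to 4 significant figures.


TS (MPa) = 3.45 * HB
TS = 3.45 * 444
TS = 1532 MPa


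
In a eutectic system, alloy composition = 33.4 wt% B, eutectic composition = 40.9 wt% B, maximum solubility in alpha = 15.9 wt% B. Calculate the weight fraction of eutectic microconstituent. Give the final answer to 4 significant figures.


f_primary = (C_e - C0) / (C_e - C_alpha_max)
f_primary = (40.9 - 33.4) / (40.9 - 15.9)
f_primary = 0.3
f_eutectic = 1 - 0.3 = 0.7


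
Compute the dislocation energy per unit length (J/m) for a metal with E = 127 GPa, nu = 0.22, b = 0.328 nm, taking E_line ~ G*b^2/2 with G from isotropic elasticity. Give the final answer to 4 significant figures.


Step 1: G = E / (2*(1+nu))
G = 127 / (2*(1+0.22)) = 52.0492 GPa = 5.20492e+10 Pa
Step 2: E_line = G*b^2/2
b = 0.328 nm = 3.28e-10 m
E_line = 0.5 * 5.20492e+10 * (3.28e-10)^2 = 2.8e-09 J/m


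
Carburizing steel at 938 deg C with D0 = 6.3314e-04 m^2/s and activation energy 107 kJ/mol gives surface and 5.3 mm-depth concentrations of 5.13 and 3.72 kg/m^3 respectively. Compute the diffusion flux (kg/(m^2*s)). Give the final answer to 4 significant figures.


Step 1: D = D0 * exp(-Qd/(R*T))
T = 938 + 273.15 = 1211.15 K
D = 6.3314e-04 * exp(-107e3 / (8.314 * 1211.15)) = 1.53682e-08 m^2/s
Step 2: J = D * (C1 - C2) / dx
J = 1.53682e-08 * (5.13 - 3.72) / 5.3e-03
J = 4.089e-06 kg/(m^2*s)


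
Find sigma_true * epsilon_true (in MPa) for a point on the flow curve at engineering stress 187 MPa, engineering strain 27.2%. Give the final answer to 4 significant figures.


sigma_true = sigma_eng * (1 + epsilon_eng)
sigma_true = 187 * (1 + 0.272) = 237.864 MPa
epsilon_true = ln(1 + epsilon_eng)
epsilon_true = ln(1 + 0.272) = 0.24059
sigma_true * epsilon_true = 237.864 * 0.24059 = 57.23 MPa


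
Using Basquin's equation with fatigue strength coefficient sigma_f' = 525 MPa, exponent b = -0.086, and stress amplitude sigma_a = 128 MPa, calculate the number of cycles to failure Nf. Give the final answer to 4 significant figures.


sigma_a = sigma_f' * (2*Nf)^b
2*Nf = (sigma_a / sigma_f')^(1/b)
2*Nf = (128 / 525)^(1/-0.086)
2*Nf = 1.34066e+07
Nf = 6.703e+06 cycles


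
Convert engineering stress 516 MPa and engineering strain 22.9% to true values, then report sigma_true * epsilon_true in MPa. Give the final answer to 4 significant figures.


sigma_true = sigma_eng * (1 + epsilon_eng)
sigma_true = 516 * (1 + 0.229) = 634.164 MPa
epsilon_true = ln(1 + epsilon_eng)
epsilon_true = ln(1 + 0.229) = 0.206201
sigma_true * epsilon_true = 634.164 * 0.206201 = 130.8 MPa


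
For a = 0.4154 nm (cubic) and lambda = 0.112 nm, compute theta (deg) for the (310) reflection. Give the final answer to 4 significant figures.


d = a / sqrt(h^2+k^2+l^2)
d = 0.4154 / sqrt(10) = 0.131361 nm
lambda = 2*d*sin(theta)  =>  sin(theta) = lambda / (2*d)
sin(theta) = 0.112 / (2 * 0.131361) = 0.426306
theta = 25.23 deg


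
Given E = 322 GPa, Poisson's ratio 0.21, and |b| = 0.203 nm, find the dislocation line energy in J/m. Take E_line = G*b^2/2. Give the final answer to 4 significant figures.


Step 1: G = E / (2*(1+nu))
G = 322 / (2*(1+0.21)) = 133.058 GPa = 1.33058e+11 Pa
Step 2: E_line = G*b^2/2
b = 0.203 nm = 2.03e-10 m
E_line = 0.5 * 1.33058e+11 * (2.03e-10)^2 = 2.742e-09 J/m


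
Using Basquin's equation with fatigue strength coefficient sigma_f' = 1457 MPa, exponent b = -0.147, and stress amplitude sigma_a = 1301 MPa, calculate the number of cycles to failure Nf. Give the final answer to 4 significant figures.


sigma_a = sigma_f' * (2*Nf)^b
2*Nf = (sigma_a / sigma_f')^(1/b)
2*Nf = (1301 / 1457)^(1/-0.147)
2*Nf = 2.16059
Nf = 1.08 cycles


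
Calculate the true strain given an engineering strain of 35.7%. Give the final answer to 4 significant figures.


epsilon_true = ln(1 + epsilon_eng)
epsilon_true = ln(1 + 0.357)
epsilon_true = 0.3053


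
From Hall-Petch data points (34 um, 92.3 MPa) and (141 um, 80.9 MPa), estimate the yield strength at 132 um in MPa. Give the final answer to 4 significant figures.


sigma_y = sigma0 + k / sqrt(d)
1/sqrt(d1) = 1/sqrt(3.4e-05) = 171.499;  1/sqrt(d2) = 84.2152
k = (sigma1 - sigma2) / (1/sqrt(d1) - 1/sqrt(d2)) = (92.3 - 80.9) / (171.499 - 84.2152) = 0.130609 MPa*m^0.5
sigma0 = sigma1 - k/sqrt(d1) = 92.3 - 0.130609*171.499 = 69.9007 MPa
sigma_y(d3) = 69.9007 + 0.130609 / sqrt(1.32e-04) = 81.27 MPa


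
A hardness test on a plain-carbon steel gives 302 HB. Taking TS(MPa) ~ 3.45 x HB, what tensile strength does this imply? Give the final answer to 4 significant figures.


TS (MPa) = 3.45 * HB
TS = 3.45 * 302
TS = 1042 MPa


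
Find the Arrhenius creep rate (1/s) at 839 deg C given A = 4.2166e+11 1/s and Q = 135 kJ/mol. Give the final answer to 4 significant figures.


rate = A * exp(-Q / (R*T))
T = 839 + 273.15 = 1112.15 K
rate = 4.2166e+11 * exp(-135e3 / (8.314 * 1112.15))
rate = 192400 1/s


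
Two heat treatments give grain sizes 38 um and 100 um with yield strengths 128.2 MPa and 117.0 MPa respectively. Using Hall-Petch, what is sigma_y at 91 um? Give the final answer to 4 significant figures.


sigma_y = sigma0 + k / sqrt(d)
1/sqrt(d1) = 1/sqrt(3.8e-05) = 162.221;  1/sqrt(d2) = 100
k = (sigma1 - sigma2) / (1/sqrt(d1) - 1/sqrt(d2)) = (128.2 - 117.0) / (162.221 - 100) = 0.180002 MPa*m^0.5
sigma0 = sigma1 - k/sqrt(d1) = 128.2 - 0.180002*162.221 = 98.9998 MPa
sigma_y(d3) = 98.9998 + 0.180002 / sqrt(9.1e-05) = 117.9 MPa


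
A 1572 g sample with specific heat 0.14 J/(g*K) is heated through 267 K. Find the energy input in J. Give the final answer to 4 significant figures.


Q = m * cp * dT
Q = 1572 * 0.14 * 267
Q = 58760 J


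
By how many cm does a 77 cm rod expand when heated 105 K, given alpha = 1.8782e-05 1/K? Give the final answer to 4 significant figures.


dL = L0 * alpha * dT
dL = 77 * 1.8782e-05 * 105
dL = 0.1519 cm


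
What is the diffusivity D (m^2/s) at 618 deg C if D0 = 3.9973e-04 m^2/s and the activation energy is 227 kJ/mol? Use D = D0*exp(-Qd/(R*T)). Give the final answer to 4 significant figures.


D = D0 * exp(-Qd / (R*T))
T = 891.15 K
D = 3.9973e-04 * exp(-227e3 / (8.314 * 891.15))
D = 1.976e-17 m^2/s


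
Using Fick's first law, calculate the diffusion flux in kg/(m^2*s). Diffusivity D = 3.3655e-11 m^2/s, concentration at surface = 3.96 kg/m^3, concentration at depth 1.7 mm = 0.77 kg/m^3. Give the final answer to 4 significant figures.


J = -D * (dC/dx) = D * (C1 - C2) / dx
J = 3.3655e-11 * (3.96 - 0.77) / 1.7e-03
J = 6.315e-08 kg/(m^2*s)


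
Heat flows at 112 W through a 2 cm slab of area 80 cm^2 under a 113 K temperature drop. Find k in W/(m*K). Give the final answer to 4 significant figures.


k = Q*L / (A*dT)
L = 0.02 m, A = 8e-03 m^2
k = 112 * 0.02 / (8e-03 * 113)
k = 2.478 W/(m*K)


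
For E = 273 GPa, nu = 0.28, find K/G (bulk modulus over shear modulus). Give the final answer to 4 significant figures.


G = E / (2*(1+nu))
G = 273 / (2*(1+0.28)) = 106.641 GPa
K = E / (3*(1-2*nu))
K = 273 / (3*(1-2*0.28)) = 206.818 GPa
K/G = 206.818 / 106.641 = 1.939


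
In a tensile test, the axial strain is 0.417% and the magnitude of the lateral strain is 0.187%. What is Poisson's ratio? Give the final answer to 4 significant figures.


nu = -epsilon_lat / epsilon_axial
Lateral strain is contraction (negative), so using magnitudes:
nu = 0.187 / 0.417
nu = 0.4484


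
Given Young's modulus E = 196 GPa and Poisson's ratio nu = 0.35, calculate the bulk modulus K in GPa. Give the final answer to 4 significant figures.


K = E / (3*(1-2*nu))
K = 196 / (3*(1-2*0.35))
K = 217.8 GPa


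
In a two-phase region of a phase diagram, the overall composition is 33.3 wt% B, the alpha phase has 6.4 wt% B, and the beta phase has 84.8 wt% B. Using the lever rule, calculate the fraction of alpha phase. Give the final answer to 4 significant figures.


f_alpha = (C_beta - C0) / (C_beta - C_alpha)
f_alpha = (84.8 - 33.3) / (84.8 - 6.4)
f_alpha = 0.6569


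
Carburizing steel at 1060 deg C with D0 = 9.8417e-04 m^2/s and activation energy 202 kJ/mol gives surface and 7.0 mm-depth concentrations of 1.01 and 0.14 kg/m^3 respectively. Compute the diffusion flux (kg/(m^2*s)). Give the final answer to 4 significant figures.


Step 1: D = D0 * exp(-Qd/(R*T))
T = 1060 + 273.15 = 1333.15 K
D = 9.8417e-04 * exp(-202e3 / (8.314 * 1333.15)) = 1.19715e-11 m^2/s
Step 2: J = D * (C1 - C2) / dx
J = 1.19715e-11 * (1.01 - 0.14) / 7e-03
J = 1.488e-09 kg/(m^2*s)


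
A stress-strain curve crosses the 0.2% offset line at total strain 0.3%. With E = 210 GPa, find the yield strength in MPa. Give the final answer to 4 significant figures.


Offset strain = 0.002
Elastic strain at yield = total_strain - offset = 3e-03 - 0.002 = 1e-03
sigma_y = E * elastic_strain = 210000 * 1e-03
sigma_y = 210 MPa


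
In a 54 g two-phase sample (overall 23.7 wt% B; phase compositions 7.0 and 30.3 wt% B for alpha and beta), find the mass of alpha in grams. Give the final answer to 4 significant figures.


f_alpha = (C_beta - C0) / (C_beta - C_alpha)
f_alpha = (30.3 - 23.7) / (30.3 - 7.0) = 0.283262
m_alpha = f_alpha * m_total = 0.283262 * 54 = 15.3 g


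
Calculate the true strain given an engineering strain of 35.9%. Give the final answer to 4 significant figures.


epsilon_true = ln(1 + epsilon_eng)
epsilon_true = ln(1 + 0.359)
epsilon_true = 0.3067


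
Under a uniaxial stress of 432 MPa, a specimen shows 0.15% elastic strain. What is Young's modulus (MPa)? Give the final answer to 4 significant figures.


E = sigma / epsilon
epsilon = 0.15% = 1.5e-03
E = 432 / 1.5e-03
E = 288000 MPa


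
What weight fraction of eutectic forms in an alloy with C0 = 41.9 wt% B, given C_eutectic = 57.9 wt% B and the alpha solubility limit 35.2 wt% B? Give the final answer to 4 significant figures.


f_primary = (C_e - C0) / (C_e - C_alpha_max)
f_primary = (57.9 - 41.9) / (57.9 - 35.2)
f_primary = 0.704846
f_eutectic = 1 - 0.704846 = 0.2952


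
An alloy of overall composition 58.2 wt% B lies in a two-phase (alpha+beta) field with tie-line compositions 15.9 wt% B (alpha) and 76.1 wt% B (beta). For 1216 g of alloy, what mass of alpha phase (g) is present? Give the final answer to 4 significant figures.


f_alpha = (C_beta - C0) / (C_beta - C_alpha)
f_alpha = (76.1 - 58.2) / (76.1 - 15.9) = 0.297342
m_alpha = f_alpha * m_total = 0.297342 * 1216 = 361.6 g


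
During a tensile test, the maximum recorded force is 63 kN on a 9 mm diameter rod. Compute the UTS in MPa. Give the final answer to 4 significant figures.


A0 = pi*(d/2)^2 = pi*(9/2)^2 = 63.6173 mm^2
UTS = F_max / A0 = 63*1000 / 63.6173
UTS = 990.3 MPa


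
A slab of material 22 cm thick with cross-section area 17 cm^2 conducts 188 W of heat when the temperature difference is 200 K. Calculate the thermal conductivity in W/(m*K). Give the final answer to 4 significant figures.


k = Q*L / (A*dT)
L = 0.22 m, A = 1.7e-03 m^2
k = 188 * 0.22 / (1.7e-03 * 200)
k = 121.6 W/(m*K)


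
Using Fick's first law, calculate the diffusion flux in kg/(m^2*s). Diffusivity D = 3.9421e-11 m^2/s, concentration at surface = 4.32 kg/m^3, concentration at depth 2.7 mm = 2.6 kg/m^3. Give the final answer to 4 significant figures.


J = -D * (dC/dx) = D * (C1 - C2) / dx
J = 3.9421e-11 * (4.32 - 2.6) / 2.7e-03
J = 2.511e-08 kg/(m^2*s)


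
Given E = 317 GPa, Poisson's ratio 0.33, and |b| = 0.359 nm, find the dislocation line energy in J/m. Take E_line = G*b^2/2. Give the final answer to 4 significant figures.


Step 1: G = E / (2*(1+nu))
G = 317 / (2*(1+0.33)) = 119.173 GPa = 1.19173e+11 Pa
Step 2: E_line = G*b^2/2
b = 0.359 nm = 3.59e-10 m
E_line = 0.5 * 1.19173e+11 * (3.59e-10)^2 = 7.68e-09 J/m


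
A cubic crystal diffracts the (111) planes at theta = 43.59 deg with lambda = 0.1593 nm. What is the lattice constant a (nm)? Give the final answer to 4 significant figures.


d = lambda / (2*sin(theta))
d = 0.1593 / (2*sin(43.59 deg))
d = 0.11552 nm
a = d * sqrt(h^2+k^2+l^2) = 0.11552 * sqrt(3)
a = 0.2001 nm


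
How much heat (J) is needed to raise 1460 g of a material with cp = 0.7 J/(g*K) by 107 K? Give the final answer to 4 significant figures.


Q = m * cp * dT
Q = 1460 * 0.7 * 107
Q = 109400 J


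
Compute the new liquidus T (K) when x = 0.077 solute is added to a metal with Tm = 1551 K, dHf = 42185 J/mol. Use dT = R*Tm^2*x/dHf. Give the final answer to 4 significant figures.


dT = R*Tm^2*x / dHf
dT = 8.314 * 1551^2 * 0.077 / 42185
dT = 36.5062 K
T_new = 1551 - 36.5062 = 1514 K


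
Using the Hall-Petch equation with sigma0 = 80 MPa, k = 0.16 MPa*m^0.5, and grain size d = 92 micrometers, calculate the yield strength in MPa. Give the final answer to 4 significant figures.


sigma_y = sigma0 + k / sqrt(d)
d = 92 um = 9.2e-05 m
sigma_y = 80 + 0.16 / sqrt(9.2e-05)
sigma_y = 96.68 MPa


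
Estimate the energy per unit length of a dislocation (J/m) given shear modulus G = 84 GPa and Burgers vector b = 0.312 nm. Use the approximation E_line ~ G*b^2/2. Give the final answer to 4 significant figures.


E = G*b^2/2
b = 0.312 nm = 3.12e-10 m
G = 84 GPa = 8.4e+10 Pa
E = 0.5 * 8.4e+10 * (3.12e-10)^2
E = 4.088e-09 J/m


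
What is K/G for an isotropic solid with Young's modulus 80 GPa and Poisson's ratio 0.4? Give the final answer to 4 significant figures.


G = E / (2*(1+nu))
G = 80 / (2*(1+0.4)) = 28.5714 GPa
K = E / (3*(1-2*nu))
K = 80 / (3*(1-2*0.4)) = 133.333 GPa
K/G = 133.333 / 28.5714 = 4.667


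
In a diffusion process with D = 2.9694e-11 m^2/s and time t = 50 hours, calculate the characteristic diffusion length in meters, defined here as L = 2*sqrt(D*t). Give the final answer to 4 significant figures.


t = 50 hr = 180000 s
Diffusion length = 2*sqrt(D*t)
= 2*sqrt(2.9694e-11 * 180000)
= 4.624e-03 m


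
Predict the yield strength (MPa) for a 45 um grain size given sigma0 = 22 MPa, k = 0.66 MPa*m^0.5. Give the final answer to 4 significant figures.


sigma_y = sigma0 + k / sqrt(d)
d = 45 um = 4.5e-05 m
sigma_y = 22 + 0.66 / sqrt(4.5e-05)
sigma_y = 120.4 MPa


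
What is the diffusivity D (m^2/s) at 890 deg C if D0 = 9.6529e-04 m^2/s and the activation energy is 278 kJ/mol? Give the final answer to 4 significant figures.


D = D0 * exp(-Qd / (R*T))
T = 1163.15 K
D = 9.6529e-04 * exp(-278e3 / (8.314 * 1163.15))
D = 3.161e-16 m^2/s


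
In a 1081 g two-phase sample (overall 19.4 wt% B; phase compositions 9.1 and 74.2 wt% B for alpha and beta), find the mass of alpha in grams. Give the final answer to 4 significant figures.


f_alpha = (C_beta - C0) / (C_beta - C_alpha)
f_alpha = (74.2 - 19.4) / (74.2 - 9.1) = 0.841782
m_alpha = f_alpha * m_total = 0.841782 * 1081 = 910 g


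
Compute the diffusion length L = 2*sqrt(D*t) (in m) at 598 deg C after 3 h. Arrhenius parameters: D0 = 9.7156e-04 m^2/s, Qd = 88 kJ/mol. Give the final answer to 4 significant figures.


Step 1: D = D0 * exp(-Qd/(R*T))
T = 871.15 K
D = 9.7156e-04 * exp(-88e3 / (8.314 * 871.15)) = 5.13748e-09 m^2/s
Step 2: L = 2*sqrt(D*t)
t = 3 h = 10800 s
L = 2*sqrt(5.13748e-09 * 10800) = 0.0149 m


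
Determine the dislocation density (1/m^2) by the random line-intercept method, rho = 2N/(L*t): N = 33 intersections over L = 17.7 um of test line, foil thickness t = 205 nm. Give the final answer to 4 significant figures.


rho = 2N / (L * t)
L = 17.7 um = 1.77e-05 m, t = 205 nm = 2.05e-07 m
rho = 2 * 33 / (1.77e-05 * 2.05e-07)
rho = 1.819e+13 1/m^2


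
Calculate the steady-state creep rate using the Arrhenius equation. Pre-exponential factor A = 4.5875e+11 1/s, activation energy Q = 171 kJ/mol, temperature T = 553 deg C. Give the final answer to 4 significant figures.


rate = A * exp(-Q / (R*T))
T = 553 + 273.15 = 826.15 K
rate = 4.5875e+11 * exp(-171e3 / (8.314 * 826.15))
rate = 7.07 1/s


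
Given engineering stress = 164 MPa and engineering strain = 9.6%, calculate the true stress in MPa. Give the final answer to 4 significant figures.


sigma_true = sigma_eng * (1 + epsilon_eng)
sigma_true = 164 * (1 + 0.096)
sigma_true = 179.7 MPa


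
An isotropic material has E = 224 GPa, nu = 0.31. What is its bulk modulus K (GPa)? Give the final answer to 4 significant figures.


K = E / (3*(1-2*nu))
K = 224 / (3*(1-2*0.31))
K = 196.5 GPa


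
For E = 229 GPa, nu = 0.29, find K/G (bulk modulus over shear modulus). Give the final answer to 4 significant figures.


G = E / (2*(1+nu))
G = 229 / (2*(1+0.29)) = 88.7597 GPa
K = E / (3*(1-2*nu))
K = 229 / (3*(1-2*0.29)) = 181.746 GPa
K/G = 181.746 / 88.7597 = 2.048


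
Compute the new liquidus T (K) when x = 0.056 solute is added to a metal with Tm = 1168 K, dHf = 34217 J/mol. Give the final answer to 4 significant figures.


dT = R*Tm^2*x / dHf
dT = 8.314 * 1168^2 * 0.056 / 34217
dT = 18.5627 K
T_new = 1168 - 18.5627 = 1149 K


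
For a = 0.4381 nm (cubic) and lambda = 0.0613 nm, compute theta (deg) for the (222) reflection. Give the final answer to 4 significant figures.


d = a / sqrt(h^2+k^2+l^2)
d = 0.4381 / sqrt(12) = 0.126469 nm
lambda = 2*d*sin(theta)  =>  sin(theta) = lambda / (2*d)
sin(theta) = 0.0613 / (2 * 0.126469) = 0.242353
theta = 14.03 deg


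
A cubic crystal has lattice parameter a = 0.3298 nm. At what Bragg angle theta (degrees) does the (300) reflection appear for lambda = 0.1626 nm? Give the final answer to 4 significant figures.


d = a / sqrt(h^2+k^2+l^2)
d = 0.3298 / sqrt(9) = 0.109933 nm
lambda = 2*d*sin(theta)  =>  sin(theta) = lambda / (2*d)
sin(theta) = 0.1626 / (2 * 0.109933) = 0.739539
theta = 47.69 deg


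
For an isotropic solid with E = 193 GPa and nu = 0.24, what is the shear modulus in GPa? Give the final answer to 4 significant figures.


G = E / (2*(1+nu))
G = 193 / (2*(1+0.24))
G = 77.82 GPa


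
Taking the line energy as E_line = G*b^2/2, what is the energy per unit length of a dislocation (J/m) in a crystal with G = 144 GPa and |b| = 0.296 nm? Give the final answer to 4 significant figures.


E = G*b^2/2
b = 0.296 nm = 2.96e-10 m
G = 144 GPa = 1.44e+11 Pa
E = 0.5 * 1.44e+11 * (2.96e-10)^2
E = 6.308e-09 J/m


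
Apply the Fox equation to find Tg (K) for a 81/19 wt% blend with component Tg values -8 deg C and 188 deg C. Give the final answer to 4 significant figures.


1/Tg = w1/Tg1 + w2/Tg2 (in Kelvin)
Tg1 = 265.15 K, Tg2 = 461.15 K
1/Tg = 0.81/265.15 + 0.19/461.15
Tg = 288.4 K


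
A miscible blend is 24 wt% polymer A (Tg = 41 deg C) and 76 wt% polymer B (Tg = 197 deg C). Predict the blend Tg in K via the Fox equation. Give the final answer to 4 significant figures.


1/Tg = w1/Tg1 + w2/Tg2 (in Kelvin)
Tg1 = 314.15 K, Tg2 = 470.15 K
1/Tg = 0.24/314.15 + 0.76/470.15
Tg = 420.1 K


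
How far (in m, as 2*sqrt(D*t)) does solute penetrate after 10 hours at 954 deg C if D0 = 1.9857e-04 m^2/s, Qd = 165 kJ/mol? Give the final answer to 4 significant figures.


Step 1: D = D0 * exp(-Qd/(R*T))
T = 1227.15 K
D = 1.9857e-04 * exp(-165e3 / (8.314 * 1227.15)) = 1.88062e-11 m^2/s
Step 2: L = 2*sqrt(D*t)
t = 10 h = 36000 s
L = 2*sqrt(1.88062e-11 * 36000) = 1.646e-03 m


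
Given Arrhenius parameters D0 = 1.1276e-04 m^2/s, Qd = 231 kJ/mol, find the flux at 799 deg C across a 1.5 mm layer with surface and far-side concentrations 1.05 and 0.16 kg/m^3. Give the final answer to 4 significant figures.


Step 1: D = D0 * exp(-Qd/(R*T))
T = 799 + 273.15 = 1072.15 K
D = 1.1276e-04 * exp(-231e3 / (8.314 * 1072.15)) = 6.27391e-16 m^2/s
Step 2: J = D * (C1 - C2) / dx
J = 6.27391e-16 * (1.05 - 0.16) / 1.5e-03
J = 3.723e-13 kg/(m^2*s)


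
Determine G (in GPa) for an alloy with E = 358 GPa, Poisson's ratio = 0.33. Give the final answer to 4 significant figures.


G = E / (2*(1+nu))
G = 358 / (2*(1+0.33))
G = 134.6 GPa


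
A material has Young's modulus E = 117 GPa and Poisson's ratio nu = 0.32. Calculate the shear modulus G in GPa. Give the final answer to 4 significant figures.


G = E / (2*(1+nu))
G = 117 / (2*(1+0.32))
G = 44.32 GPa


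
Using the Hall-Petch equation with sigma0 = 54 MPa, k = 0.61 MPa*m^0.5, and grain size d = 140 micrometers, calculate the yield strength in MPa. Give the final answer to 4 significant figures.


sigma_y = sigma0 + k / sqrt(d)
d = 140 um = 1.4e-04 m
sigma_y = 54 + 0.61 / sqrt(1.4e-04)
sigma_y = 105.6 MPa


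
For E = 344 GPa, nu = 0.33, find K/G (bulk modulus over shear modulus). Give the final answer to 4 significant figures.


G = E / (2*(1+nu))
G = 344 / (2*(1+0.33)) = 129.323 GPa
K = E / (3*(1-2*nu))
K = 344 / (3*(1-2*0.33)) = 337.255 GPa
K/G = 337.255 / 129.323 = 2.608


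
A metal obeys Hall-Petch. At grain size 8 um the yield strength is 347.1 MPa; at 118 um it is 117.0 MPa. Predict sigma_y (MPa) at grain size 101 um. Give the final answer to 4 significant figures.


sigma_y = sigma0 + k / sqrt(d)
1/sqrt(d1) = 1/sqrt(8e-06) = 353.553;  1/sqrt(d2) = 92.0575
k = (sigma1 - sigma2) / (1/sqrt(d1) - 1/sqrt(d2)) = (347.1 - 117.0) / (353.553 - 92.0575) = 0.879937 MPa*m^0.5
sigma0 = sigma1 - k/sqrt(d1) = 347.1 - 0.879937*353.553 = 35.9952 MPa
sigma_y(d3) = 35.9952 + 0.879937 / sqrt(1.01e-04) = 123.6 MPa


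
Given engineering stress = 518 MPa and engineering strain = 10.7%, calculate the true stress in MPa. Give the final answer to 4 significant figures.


sigma_true = sigma_eng * (1 + epsilon_eng)
sigma_true = 518 * (1 + 0.107)
sigma_true = 573.4 MPa


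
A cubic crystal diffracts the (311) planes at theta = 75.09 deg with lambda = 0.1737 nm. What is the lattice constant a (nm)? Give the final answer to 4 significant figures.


d = lambda / (2*sin(theta))
d = 0.1737 / (2*sin(75.09 deg))
d = 0.089876 nm
a = d * sqrt(h^2+k^2+l^2) = 0.089876 * sqrt(11)
a = 0.2981 nm


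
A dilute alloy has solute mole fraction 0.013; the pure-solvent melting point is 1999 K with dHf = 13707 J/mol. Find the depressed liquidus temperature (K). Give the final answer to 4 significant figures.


dT = R*Tm^2*x / dHf
dT = 8.314 * 1999^2 * 0.013 / 13707
dT = 31.5091 K
T_new = 1999 - 31.5091 = 1967 K


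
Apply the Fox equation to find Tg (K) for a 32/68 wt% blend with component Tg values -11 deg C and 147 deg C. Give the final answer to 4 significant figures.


1/Tg = w1/Tg1 + w2/Tg2 (in Kelvin)
Tg1 = 262.15 K, Tg2 = 420.15 K
1/Tg = 0.32/262.15 + 0.68/420.15
Tg = 352.2 K


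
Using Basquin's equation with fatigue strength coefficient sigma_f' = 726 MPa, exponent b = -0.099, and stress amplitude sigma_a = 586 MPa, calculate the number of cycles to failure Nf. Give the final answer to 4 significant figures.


sigma_a = sigma_f' * (2*Nf)^b
2*Nf = (sigma_a / sigma_f')^(1/b)
2*Nf = (586 / 726)^(1/-0.099)
2*Nf = 8.70538
Nf = 4.353 cycles


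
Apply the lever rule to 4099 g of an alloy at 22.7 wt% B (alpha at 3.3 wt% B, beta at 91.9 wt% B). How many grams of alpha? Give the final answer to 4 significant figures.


f_alpha = (C_beta - C0) / (C_beta - C_alpha)
f_alpha = (91.9 - 22.7) / (91.9 - 3.3) = 0.781038
m_alpha = f_alpha * m_total = 0.781038 * 4099 = 3201 g


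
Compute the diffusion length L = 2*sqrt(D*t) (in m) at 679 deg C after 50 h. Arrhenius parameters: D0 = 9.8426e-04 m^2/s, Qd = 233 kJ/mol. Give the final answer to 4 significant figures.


Step 1: D = D0 * exp(-Qd/(R*T))
T = 952.15 K
D = 9.8426e-04 * exp(-233e3 / (8.314 * 952.15)) = 1.62309e-16 m^2/s
Step 2: L = 2*sqrt(D*t)
t = 50 h = 180000 s
L = 2*sqrt(1.62309e-16 * 180000) = 1.081e-05 m


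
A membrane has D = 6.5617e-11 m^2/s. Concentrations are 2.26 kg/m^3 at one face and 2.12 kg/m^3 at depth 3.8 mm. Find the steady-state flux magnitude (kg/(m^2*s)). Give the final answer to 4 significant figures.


J = -D * (dC/dx) = D * (C1 - C2) / dx
J = 6.5617e-11 * (2.26 - 2.12) / 3.8e-03
J = 2.417e-09 kg/(m^2*s)


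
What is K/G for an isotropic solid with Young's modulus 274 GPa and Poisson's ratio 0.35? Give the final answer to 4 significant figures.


G = E / (2*(1+nu))
G = 274 / (2*(1+0.35)) = 101.481 GPa
K = E / (3*(1-2*nu))
K = 274 / (3*(1-2*0.35)) = 304.444 GPa
K/G = 304.444 / 101.481 = 3


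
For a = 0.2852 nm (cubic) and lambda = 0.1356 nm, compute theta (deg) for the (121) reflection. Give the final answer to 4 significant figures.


d = a / sqrt(h^2+k^2+l^2)
d = 0.2852 / sqrt(6) = 0.116432 nm
lambda = 2*d*sin(theta)  =>  sin(theta) = lambda / (2*d)
sin(theta) = 0.1356 / (2 * 0.116432) = 0.582312
theta = 35.61 deg


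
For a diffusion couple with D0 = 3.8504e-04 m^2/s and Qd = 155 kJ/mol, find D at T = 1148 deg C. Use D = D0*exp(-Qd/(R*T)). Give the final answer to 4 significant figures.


D = D0 * exp(-Qd / (R*T))
T = 1421.15 K
D = 3.8504e-04 * exp(-155e3 / (8.314 * 1421.15))
D = 7.731e-10 m^2/s


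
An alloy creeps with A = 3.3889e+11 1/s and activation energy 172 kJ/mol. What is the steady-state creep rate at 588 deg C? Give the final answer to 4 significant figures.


rate = A * exp(-Q / (R*T))
T = 588 + 273.15 = 861.15 K
rate = 3.3889e+11 * exp(-172e3 / (8.314 * 861.15))
rate = 12.49 1/s


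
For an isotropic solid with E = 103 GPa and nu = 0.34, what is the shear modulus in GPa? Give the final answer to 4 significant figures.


G = E / (2*(1+nu))
G = 103 / (2*(1+0.34))
G = 38.43 GPa


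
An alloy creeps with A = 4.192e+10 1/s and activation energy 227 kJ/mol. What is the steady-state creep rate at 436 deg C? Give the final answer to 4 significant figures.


rate = A * exp(-Q / (R*T))
T = 436 + 273.15 = 709.15 K
rate = 4.192e+10 * exp(-227e3 / (8.314 * 709.15))
rate = 7.969e-07 1/s


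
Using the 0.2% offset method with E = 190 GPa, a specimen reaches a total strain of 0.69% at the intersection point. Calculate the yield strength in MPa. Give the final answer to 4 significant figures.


Offset strain = 0.002
Elastic strain at yield = total_strain - offset = 6.9e-03 - 0.002 = 4.9e-03
sigma_y = E * elastic_strain = 190000 * 4.9e-03
sigma_y = 931 MPa


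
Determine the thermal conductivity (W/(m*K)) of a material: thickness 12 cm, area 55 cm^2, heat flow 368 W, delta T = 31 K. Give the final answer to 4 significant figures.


k = Q*L / (A*dT)
L = 0.12 m, A = 5.5e-03 m^2
k = 368 * 0.12 / (5.5e-03 * 31)
k = 259 W/(m*K)


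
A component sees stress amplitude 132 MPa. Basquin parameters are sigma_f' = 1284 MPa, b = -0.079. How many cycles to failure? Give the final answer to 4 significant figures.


sigma_a = sigma_f' * (2*Nf)^b
2*Nf = (sigma_a / sigma_f')^(1/b)
2*Nf = (132 / 1284)^(1/-0.079)
2*Nf = 3.20787e+12
Nf = 1.604e+12 cycles


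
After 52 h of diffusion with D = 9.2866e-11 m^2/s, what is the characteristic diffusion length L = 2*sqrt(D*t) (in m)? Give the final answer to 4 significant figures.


t = 52 hr = 187200 s
Diffusion length = 2*sqrt(D*t)
= 2*sqrt(9.2866e-11 * 187200)
= 8.339e-03 m


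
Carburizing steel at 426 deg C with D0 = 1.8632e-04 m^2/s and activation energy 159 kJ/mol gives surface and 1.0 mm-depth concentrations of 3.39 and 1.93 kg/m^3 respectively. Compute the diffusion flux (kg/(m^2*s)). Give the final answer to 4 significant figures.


Step 1: D = D0 * exp(-Qd/(R*T))
T = 426 + 273.15 = 699.15 K
D = 1.8632e-04 * exp(-159e3 / (8.314 * 699.15)) = 2.45856e-16 m^2/s
Step 2: J = D * (C1 - C2) / dx
J = 2.45856e-16 * (3.39 - 1.93) / 1e-03
J = 3.589e-13 kg/(m^2*s)


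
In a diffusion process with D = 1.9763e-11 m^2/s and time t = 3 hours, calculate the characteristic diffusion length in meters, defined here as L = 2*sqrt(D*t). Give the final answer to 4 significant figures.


t = 3 hr = 10800 s
Diffusion length = 2*sqrt(D*t)
= 2*sqrt(1.9763e-11 * 10800)
= 9.24e-04 m
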